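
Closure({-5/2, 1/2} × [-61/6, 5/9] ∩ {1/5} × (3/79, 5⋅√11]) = ∅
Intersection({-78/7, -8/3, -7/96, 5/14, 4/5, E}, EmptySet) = EmptySet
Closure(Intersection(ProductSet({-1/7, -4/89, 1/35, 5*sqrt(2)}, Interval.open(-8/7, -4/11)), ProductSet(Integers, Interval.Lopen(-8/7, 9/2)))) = EmptySet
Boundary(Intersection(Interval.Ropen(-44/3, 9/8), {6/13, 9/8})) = {6/13}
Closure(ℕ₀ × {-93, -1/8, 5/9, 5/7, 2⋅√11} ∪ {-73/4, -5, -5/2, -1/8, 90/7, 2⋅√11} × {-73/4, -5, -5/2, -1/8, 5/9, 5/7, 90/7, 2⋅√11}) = (ℕ₀ × {-93, -1/8, 5/9, 5/7, 2⋅√11}) ∪ ({-73/4, -5, -5/2, -1/8, 90/7, 2⋅√11} × {-73/4, -5, -5/2, -1/8, 5/9, 5/7, 90/7, 2⋅√11})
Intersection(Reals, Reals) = Reals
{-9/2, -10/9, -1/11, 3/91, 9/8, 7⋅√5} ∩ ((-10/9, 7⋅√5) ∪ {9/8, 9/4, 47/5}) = {-1/11, 3/91, 9/8}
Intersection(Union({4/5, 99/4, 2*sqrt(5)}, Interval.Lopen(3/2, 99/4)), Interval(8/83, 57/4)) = Union({4/5}, Interval.Lopen(3/2, 57/4))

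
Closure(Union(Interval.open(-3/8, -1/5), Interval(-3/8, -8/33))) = Interval(-3/8, -1/5)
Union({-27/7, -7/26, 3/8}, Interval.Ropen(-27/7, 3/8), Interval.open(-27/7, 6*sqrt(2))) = Interval.Ropen(-27/7, 6*sqrt(2))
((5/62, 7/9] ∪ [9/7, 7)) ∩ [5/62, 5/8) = (5/62, 5/8)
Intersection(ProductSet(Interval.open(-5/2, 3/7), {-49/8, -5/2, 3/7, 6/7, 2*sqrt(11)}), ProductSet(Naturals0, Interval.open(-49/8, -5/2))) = EmptySet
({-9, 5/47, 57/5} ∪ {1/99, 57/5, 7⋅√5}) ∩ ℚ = {-9, 1/99, 5/47, 57/5}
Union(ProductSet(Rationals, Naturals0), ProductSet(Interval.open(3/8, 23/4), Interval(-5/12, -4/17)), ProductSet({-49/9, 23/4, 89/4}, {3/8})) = Union(ProductSet({-49/9, 23/4, 89/4}, {3/8}), ProductSet(Interval.open(3/8, 23/4), Interval(-5/12, -4/17)), ProductSet(Rationals, Naturals0))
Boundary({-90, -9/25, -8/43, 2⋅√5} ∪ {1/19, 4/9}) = {-90, -9/25, -8/43, 1/19, 4/9, 2⋅√5}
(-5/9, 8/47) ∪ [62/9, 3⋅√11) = (-5/9, 8/47) ∪ [62/9, 3⋅√11)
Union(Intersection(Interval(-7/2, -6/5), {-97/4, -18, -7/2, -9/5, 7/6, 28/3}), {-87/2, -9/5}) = {-87/2, -7/2, -9/5}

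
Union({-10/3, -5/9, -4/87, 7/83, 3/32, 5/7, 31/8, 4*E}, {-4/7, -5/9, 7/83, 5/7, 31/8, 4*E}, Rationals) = Union({4*E}, Rationals)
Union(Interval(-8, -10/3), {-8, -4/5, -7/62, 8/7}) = Union({-4/5, -7/62, 8/7}, Interval(-8, -10/3))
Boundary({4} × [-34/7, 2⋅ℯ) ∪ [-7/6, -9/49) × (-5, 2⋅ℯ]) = ({4} × [-34/7, 2⋅ℯ]) ∪ ({-7/6, -9/49} × [-5, 2⋅ℯ]) ∪ ([-7/6, -9/49] × {-5, 2⋅ℯ})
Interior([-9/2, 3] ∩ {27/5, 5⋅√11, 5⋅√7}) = ∅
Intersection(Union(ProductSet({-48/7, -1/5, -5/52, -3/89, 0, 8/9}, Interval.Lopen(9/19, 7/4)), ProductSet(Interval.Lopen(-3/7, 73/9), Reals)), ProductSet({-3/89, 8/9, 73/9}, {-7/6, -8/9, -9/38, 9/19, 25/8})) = ProductSet({-3/89, 8/9, 73/9}, {-7/6, -8/9, -9/38, 9/19, 25/8})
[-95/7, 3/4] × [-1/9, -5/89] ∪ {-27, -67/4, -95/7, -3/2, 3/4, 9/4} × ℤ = ({-27, -67/4, -95/7, -3/2, 3/4, 9/4} × ℤ) ∪ ([-95/7, 3/4] × [-1/9, -5/89])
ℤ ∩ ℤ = ℤ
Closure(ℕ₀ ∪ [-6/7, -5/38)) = [-6/7, -5/38] ∪ ℕ₀ ∪ (ℕ₀ \ (-6/7, -5/38))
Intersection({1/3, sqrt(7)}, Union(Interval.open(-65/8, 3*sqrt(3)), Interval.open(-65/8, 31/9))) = {1/3, sqrt(7)}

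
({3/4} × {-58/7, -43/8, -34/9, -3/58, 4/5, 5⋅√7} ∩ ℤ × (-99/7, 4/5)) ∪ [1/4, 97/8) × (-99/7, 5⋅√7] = [1/4, 97/8) × (-99/7, 5⋅√7]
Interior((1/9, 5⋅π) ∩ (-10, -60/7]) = ∅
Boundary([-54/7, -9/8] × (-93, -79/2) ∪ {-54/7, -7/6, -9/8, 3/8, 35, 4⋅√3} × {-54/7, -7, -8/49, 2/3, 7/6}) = ({-54/7, -9/8} × [-93, -79/2]) ∪ ([-54/7, -9/8] × {-93, -79/2}) ∪ ({-54/7, -7/6, -9/8, 3/8, 35, 4⋅√3} × {-54/7, -7, -8/49, 2/3, 7/6})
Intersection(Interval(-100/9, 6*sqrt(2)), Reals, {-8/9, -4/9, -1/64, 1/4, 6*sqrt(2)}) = {-8/9, -4/9, -1/64, 1/4, 6*sqrt(2)}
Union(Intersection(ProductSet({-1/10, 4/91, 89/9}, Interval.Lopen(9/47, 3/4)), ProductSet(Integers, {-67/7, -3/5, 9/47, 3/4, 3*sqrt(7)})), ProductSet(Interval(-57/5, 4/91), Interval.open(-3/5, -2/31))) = ProductSet(Interval(-57/5, 4/91), Interval.open(-3/5, -2/31))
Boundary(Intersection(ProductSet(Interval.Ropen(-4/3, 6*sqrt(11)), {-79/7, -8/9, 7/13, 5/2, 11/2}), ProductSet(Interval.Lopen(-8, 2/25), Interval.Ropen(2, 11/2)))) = ProductSet(Interval(-4/3, 2/25), {5/2})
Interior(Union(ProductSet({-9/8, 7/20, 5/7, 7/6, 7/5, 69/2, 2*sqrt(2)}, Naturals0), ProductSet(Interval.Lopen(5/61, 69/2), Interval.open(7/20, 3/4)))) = Union(ProductSet({7/20, 5/7, 7/6, 7/5, 2*sqrt(2)}, Union(Complement(Naturals0, Union(Complement(Naturals0, Interval.open(7/20, 3/4)), {7/20, 3/4})), Complement(Naturals0, Union(Complement(Naturals0, Interval.open(7/20, 3/4)), Interval(7/20, 3/4))))), ProductSet(Interval.open(5/61, 69/2), Union(Complement(Interval.open(7/20, 3/4), Complement(Naturals0, Interval.open(7/20, 3/4))), Complement(Interval.open(7/20, 3/4), Union(Complement(Naturals0, Interval.open(7/20, 3/4)), Naturals0)))), ProductSet(Union(Interval.open(5/61, 7/20), Interval.open(7/20, 5/7), Interval.open(5/7, 7/6), Interval.open(7/6, 7/5), Interval.open(7/5, 2*sqrt(2)), Interval.open(2*sqrt(2), 69/2)), Interval.open(7/20, 3/4)))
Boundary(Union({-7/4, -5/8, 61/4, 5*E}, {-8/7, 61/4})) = {-7/4, -8/7, -5/8, 61/4, 5*E}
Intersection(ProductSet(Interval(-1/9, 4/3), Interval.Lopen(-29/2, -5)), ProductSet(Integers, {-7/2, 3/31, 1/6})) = EmptySet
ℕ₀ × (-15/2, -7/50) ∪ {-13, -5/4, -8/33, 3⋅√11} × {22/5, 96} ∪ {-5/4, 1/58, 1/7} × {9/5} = ({-5/4, 1/58, 1/7} × {9/5}) ∪ (ℕ₀ × (-15/2, -7/50)) ∪ ({-13, -5/4, -8/33, 3⋅√11} × {22/5, 96})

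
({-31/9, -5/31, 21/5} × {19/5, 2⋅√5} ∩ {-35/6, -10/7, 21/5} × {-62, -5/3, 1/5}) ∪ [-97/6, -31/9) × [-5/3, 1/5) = [-97/6, -31/9) × [-5/3, 1/5)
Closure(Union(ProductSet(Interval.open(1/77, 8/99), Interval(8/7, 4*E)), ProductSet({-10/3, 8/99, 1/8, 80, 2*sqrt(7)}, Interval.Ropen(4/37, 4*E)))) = Union(ProductSet({-10/3, 8/99, 1/8, 80, 2*sqrt(7)}, Interval(4/37, 4*E)), ProductSet(Interval(1/77, 8/99), Interval(8/7, 4*E)))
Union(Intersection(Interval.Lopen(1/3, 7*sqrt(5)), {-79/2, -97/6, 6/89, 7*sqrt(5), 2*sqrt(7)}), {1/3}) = {1/3, 7*sqrt(5), 2*sqrt(7)}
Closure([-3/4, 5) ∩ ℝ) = [-3/4, 5]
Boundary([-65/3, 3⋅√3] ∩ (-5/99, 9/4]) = {-5/99, 9/4}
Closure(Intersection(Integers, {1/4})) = EmptySet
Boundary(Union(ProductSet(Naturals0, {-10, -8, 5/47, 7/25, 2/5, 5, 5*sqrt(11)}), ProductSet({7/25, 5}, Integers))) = Union(ProductSet({7/25, 5}, Integers), ProductSet(Naturals0, {-10, -8, 5/47, 7/25, 2/5, 5, 5*sqrt(11)}))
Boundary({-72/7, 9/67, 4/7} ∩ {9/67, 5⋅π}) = {9/67}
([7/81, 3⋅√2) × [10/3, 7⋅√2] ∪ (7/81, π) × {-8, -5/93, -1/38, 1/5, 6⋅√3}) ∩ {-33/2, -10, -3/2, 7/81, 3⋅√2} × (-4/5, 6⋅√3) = {7/81} × [10/3, 7⋅√2]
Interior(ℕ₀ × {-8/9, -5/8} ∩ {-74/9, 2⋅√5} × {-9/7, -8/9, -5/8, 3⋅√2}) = ∅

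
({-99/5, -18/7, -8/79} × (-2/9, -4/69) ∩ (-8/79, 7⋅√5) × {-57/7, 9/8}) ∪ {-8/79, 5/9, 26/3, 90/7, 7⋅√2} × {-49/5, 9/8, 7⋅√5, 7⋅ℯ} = {-8/79, 5/9, 26/3, 90/7, 7⋅√2} × {-49/5, 9/8, 7⋅√5, 7⋅ℯ}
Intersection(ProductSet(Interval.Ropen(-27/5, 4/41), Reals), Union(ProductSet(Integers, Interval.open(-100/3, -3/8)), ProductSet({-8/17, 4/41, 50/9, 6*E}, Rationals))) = Union(ProductSet({-8/17}, Rationals), ProductSet(Range(-5, 1, 1), Interval.open(-100/3, -3/8)))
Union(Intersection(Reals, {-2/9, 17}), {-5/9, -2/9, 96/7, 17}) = {-5/9, -2/9, 96/7, 17}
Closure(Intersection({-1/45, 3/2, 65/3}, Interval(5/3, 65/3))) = {65/3}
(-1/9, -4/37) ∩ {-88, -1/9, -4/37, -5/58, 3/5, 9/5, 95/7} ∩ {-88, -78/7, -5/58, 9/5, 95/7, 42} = ∅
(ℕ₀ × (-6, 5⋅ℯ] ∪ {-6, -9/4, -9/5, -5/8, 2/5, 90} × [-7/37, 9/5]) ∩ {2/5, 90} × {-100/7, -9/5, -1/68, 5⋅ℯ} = ({2/5, 90} × {-1/68}) ∪ ({90} × {-9/5, -1/68, 5⋅ℯ})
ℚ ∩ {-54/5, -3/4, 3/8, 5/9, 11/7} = {-54/5, -3/4, 3/8, 5/9, 11/7}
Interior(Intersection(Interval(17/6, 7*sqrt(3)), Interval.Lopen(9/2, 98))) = Interval.open(9/2, 7*sqrt(3))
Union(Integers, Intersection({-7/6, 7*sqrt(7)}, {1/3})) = Integers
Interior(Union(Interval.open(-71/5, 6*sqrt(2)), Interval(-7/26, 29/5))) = Interval.open(-71/5, 6*sqrt(2))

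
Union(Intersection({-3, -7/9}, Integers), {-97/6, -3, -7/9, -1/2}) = {-97/6, -3, -7/9, -1/2}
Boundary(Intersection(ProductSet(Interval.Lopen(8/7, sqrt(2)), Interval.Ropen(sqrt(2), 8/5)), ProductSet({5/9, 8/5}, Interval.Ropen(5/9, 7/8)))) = EmptySet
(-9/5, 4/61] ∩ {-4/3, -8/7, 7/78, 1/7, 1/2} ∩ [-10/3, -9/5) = ∅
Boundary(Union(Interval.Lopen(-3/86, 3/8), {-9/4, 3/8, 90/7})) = {-9/4, -3/86, 3/8, 90/7}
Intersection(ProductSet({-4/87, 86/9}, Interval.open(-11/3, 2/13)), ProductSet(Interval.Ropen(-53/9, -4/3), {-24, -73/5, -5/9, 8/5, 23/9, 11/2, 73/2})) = EmptySet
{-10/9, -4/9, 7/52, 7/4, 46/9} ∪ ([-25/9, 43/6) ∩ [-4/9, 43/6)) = {-10/9} ∪ [-4/9, 43/6)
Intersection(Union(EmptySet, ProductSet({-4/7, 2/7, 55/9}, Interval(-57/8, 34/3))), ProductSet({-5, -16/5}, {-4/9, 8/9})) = EmptySet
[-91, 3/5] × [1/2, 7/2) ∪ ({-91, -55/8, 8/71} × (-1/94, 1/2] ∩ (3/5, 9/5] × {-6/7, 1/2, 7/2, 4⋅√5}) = [-91, 3/5] × [1/2, 7/2)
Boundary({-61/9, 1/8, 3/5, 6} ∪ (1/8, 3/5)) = {-61/9, 1/8, 3/5, 6}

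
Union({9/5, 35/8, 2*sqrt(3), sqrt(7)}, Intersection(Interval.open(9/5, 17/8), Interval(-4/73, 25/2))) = Union({35/8, 2*sqrt(3), sqrt(7)}, Interval.Ropen(9/5, 17/8))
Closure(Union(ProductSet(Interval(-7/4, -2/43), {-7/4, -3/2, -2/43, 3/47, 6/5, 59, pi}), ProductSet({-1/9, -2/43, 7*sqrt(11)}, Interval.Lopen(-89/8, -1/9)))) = Union(ProductSet({-1/9, -2/43, 7*sqrt(11)}, Interval(-89/8, -1/9)), ProductSet(Interval(-7/4, -2/43), {-7/4, -3/2, -2/43, 3/47, 6/5, 59, pi}))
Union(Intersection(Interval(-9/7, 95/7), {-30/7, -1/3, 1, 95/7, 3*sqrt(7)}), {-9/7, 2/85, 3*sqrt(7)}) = {-9/7, -1/3, 2/85, 1, 95/7, 3*sqrt(7)}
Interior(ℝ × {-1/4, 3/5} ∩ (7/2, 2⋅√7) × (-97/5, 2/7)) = ∅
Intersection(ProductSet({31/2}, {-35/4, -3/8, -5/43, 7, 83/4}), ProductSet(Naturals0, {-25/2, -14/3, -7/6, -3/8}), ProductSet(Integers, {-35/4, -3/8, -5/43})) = EmptySet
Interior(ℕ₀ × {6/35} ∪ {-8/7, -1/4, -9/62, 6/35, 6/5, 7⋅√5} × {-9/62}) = ∅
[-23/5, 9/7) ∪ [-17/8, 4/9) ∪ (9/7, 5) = [-23/5, 9/7) ∪ (9/7, 5)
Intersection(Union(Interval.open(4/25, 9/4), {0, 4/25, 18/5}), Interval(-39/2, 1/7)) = {0}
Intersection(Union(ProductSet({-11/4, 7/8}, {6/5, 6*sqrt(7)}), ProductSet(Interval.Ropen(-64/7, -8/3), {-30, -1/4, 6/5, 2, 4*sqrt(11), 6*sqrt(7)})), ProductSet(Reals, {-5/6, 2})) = ProductSet(Interval.Ropen(-64/7, -8/3), {2})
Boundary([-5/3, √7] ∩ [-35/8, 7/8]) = {-5/3, 7/8}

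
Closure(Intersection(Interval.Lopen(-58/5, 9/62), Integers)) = Range(-11, 1, 1)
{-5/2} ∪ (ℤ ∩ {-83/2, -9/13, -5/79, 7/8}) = {-5/2}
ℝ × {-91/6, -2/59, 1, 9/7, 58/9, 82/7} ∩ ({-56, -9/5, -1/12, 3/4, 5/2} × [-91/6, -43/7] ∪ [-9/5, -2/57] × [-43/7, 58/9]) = ({-56, -9/5, -1/12, 3/4, 5/2} × {-91/6}) ∪ ([-9/5, -2/57] × {-2/59, 1, 9/7, 58/9})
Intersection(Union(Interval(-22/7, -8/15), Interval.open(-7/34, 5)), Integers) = Union(Range(-3, 0, 1), Range(0, 5, 1))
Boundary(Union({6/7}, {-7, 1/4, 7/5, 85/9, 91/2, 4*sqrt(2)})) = {-7, 1/4, 6/7, 7/5, 85/9, 91/2, 4*sqrt(2)}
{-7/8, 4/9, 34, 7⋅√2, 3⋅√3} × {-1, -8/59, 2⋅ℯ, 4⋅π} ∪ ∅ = {-7/8, 4/9, 34, 7⋅√2, 3⋅√3} × {-1, -8/59, 2⋅ℯ, 4⋅π}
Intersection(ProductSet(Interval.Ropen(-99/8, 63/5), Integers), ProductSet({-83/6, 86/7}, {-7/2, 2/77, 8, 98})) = ProductSet({86/7}, {8, 98})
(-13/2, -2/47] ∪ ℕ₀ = (-13/2, -2/47] ∪ ℕ₀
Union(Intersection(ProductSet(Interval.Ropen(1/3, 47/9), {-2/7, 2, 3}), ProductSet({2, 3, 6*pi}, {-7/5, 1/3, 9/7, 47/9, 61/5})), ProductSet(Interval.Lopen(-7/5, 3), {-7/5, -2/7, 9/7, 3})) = ProductSet(Interval.Lopen(-7/5, 3), {-7/5, -2/7, 9/7, 3})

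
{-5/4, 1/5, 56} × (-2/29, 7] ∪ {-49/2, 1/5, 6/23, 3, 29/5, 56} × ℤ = ({-49/2, 1/5, 6/23, 3, 29/5, 56} × ℤ) ∪ ({-5/4, 1/5, 56} × (-2/29, 7])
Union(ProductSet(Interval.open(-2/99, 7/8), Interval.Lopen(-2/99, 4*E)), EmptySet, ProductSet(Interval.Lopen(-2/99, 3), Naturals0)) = Union(ProductSet(Interval.open(-2/99, 7/8), Interval.Lopen(-2/99, 4*E)), ProductSet(Interval.Lopen(-2/99, 3), Naturals0))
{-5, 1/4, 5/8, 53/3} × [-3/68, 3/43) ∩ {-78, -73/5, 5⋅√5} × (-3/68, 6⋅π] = ∅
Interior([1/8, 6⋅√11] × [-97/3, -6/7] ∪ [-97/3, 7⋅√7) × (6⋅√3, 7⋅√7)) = ((1/8, 6⋅√11) × (-97/3, -6/7)) ∪ ((-97/3, 7⋅√7) × (6⋅√3, 7⋅√7))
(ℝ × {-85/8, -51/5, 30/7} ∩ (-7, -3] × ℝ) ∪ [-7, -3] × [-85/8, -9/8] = ((-7, -3] × {-85/8, -51/5, 30/7}) ∪ ([-7, -3] × [-85/8, -9/8])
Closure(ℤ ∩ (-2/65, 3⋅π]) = {0, 1, …, 9}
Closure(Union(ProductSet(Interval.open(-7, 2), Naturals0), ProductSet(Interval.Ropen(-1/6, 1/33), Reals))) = Union(ProductSet(Interval(-7, 2), Naturals0), ProductSet(Interval(-1/6, 1/33), Reals))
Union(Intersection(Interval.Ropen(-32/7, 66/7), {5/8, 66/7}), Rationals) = Rationals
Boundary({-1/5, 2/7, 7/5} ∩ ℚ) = {-1/5, 2/7, 7/5}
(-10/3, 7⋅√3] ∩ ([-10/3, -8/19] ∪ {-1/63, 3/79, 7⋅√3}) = (-10/3, -8/19] ∪ {-1/63, 3/79, 7⋅√3}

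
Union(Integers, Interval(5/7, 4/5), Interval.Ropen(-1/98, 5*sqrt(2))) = Union(Integers, Interval.Ropen(-1/98, 5*sqrt(2)))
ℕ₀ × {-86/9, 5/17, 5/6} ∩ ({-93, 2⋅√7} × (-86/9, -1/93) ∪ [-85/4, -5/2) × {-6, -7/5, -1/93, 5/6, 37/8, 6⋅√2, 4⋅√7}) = ∅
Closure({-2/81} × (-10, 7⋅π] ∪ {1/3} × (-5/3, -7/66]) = ({1/3} × [-5/3, -7/66]) ∪ ({-2/81} × [-10, 7⋅π])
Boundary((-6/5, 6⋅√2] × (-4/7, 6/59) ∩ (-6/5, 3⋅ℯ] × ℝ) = ({-6/5, 3⋅ℯ} × [-4/7, 6/59]) ∪ ([-6/5, 3⋅ℯ] × {-4/7, 6/59})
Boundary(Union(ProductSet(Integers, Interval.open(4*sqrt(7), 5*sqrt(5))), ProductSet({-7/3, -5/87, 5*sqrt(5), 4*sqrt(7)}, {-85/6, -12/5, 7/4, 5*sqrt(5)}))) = Union(ProductSet({-7/3, -5/87, 5*sqrt(5), 4*sqrt(7)}, {-85/6, -12/5, 7/4, 5*sqrt(5)}), ProductSet(Integers, Interval(4*sqrt(7), 5*sqrt(5))))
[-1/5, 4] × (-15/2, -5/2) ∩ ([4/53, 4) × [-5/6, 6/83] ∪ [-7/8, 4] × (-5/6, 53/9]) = ∅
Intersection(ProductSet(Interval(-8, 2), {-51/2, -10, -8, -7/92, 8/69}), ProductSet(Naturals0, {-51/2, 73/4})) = ProductSet(Range(0, 3, 1), {-51/2})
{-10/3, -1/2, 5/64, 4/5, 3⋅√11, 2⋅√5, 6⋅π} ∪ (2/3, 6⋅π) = {-10/3, -1/2, 5/64} ∪ (2/3, 6⋅π]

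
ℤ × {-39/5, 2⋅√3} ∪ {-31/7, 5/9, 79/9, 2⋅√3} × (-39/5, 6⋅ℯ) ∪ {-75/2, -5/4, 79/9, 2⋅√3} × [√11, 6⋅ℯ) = (ℤ × {-39/5, 2⋅√3}) ∪ ({-31/7, 5/9, 79/9, 2⋅√3} × (-39/5, 6⋅ℯ)) ∪ ({-75/2, -5/4, 79/9, 2⋅√3} × [√11, 6⋅ℯ))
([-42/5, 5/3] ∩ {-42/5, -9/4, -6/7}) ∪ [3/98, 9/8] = {-42/5, -9/4, -6/7} ∪ [3/98, 9/8]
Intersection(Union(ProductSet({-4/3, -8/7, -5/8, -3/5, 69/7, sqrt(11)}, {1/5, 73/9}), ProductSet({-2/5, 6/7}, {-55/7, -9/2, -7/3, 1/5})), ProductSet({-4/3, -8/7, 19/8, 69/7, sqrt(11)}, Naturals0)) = EmptySet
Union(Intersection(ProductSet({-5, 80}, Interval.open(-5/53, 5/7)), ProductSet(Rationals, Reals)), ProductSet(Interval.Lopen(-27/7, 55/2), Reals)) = Union(ProductSet({-5, 80}, Interval.open(-5/53, 5/7)), ProductSet(Interval.Lopen(-27/7, 55/2), Reals))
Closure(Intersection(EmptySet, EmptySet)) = EmptySet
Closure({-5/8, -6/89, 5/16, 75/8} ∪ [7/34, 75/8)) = {-5/8, -6/89} ∪ [7/34, 75/8]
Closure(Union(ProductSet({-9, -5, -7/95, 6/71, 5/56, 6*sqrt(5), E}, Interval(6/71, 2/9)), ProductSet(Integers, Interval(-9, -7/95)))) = Union(ProductSet({-9, -5, -7/95, 6/71, 5/56, 6*sqrt(5), E}, Interval(6/71, 2/9)), ProductSet(Integers, Interval(-9, -7/95)))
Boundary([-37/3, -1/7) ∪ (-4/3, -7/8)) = {-37/3, -1/7}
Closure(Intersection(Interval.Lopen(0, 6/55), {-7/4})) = EmptySet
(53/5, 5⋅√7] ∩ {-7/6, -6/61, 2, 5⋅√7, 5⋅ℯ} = {5⋅√7}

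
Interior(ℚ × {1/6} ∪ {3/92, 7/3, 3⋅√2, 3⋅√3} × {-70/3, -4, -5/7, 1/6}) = ∅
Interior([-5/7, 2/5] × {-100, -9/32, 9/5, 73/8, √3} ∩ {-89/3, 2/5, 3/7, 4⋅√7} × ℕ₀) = ∅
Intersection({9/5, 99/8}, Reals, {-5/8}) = EmptySet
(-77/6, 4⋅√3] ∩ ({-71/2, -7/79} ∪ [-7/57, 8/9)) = [-7/57, 8/9)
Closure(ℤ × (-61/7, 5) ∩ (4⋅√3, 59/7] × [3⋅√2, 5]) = {7, 8} × [3⋅√2, 5]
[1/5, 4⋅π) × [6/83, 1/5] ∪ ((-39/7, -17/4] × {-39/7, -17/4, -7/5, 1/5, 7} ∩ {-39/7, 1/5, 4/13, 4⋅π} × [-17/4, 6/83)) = [1/5, 4⋅π) × [6/83, 1/5]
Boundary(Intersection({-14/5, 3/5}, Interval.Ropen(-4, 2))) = {-14/5, 3/5}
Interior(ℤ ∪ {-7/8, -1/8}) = ∅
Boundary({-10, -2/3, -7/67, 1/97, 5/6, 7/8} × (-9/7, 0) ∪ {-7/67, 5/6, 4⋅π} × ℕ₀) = ({-7/67, 5/6, 4⋅π} × ℕ₀) ∪ ({-10, -2/3, -7/67, 1/97, 5/6, 7/8} × [-9/7, 0])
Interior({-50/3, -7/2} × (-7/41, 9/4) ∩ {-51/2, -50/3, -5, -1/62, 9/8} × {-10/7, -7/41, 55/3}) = ∅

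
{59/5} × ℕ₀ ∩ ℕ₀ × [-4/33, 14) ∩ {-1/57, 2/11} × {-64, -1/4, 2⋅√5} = ∅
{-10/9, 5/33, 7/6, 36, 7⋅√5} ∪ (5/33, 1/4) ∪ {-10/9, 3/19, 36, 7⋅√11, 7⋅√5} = {-10/9, 7/6, 36, 7⋅√11, 7⋅√5} ∪ [5/33, 1/4)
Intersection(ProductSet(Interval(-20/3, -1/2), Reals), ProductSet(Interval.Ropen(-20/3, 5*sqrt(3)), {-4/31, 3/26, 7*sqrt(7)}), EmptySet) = EmptySet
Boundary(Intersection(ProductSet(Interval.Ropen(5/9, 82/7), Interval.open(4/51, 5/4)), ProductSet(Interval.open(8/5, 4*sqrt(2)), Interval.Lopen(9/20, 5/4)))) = Union(ProductSet({8/5, 4*sqrt(2)}, Interval(9/20, 5/4)), ProductSet(Interval(8/5, 4*sqrt(2)), {9/20, 5/4}))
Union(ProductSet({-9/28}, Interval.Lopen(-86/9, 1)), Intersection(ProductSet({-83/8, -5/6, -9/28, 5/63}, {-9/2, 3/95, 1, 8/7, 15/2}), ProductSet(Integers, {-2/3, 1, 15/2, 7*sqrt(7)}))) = ProductSet({-9/28}, Interval.Lopen(-86/9, 1))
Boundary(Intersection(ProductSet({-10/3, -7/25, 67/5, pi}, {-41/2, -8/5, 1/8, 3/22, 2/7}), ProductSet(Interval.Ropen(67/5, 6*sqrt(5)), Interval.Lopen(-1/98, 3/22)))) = ProductSet({67/5}, {1/8, 3/22})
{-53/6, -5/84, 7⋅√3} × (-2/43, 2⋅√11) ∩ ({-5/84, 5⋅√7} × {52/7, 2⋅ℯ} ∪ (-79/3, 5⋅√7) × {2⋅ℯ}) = {-53/6, -5/84, 7⋅√3} × {2⋅ℯ}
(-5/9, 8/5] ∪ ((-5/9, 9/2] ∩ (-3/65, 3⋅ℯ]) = (-5/9, 9/2]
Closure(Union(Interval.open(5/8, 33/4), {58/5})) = Union({58/5}, Interval(5/8, 33/4))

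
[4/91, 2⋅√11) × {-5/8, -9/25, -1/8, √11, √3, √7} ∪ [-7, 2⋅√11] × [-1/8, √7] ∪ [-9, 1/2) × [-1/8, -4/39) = ([-9, 1/2) × [-1/8, -4/39)) ∪ ([-7, 2⋅√11] × [-1/8, √7]) ∪ ([4/91, 2⋅√11) × {-5/8, -9/25, -1/8, √11, √3, √7})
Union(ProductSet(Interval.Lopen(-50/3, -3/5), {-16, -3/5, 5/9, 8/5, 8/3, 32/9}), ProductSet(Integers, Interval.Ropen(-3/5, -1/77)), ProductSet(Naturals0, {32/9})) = Union(ProductSet(Integers, Interval.Ropen(-3/5, -1/77)), ProductSet(Interval.Lopen(-50/3, -3/5), {-16, -3/5, 5/9, 8/5, 8/3, 32/9}), ProductSet(Naturals0, {32/9}))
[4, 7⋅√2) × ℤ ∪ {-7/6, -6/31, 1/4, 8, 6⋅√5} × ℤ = ({-7/6, -6/31, 1/4, 6⋅√5} ∪ [4, 7⋅√2)) × ℤ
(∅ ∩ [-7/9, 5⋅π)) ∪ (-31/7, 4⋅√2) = (-31/7, 4⋅√2)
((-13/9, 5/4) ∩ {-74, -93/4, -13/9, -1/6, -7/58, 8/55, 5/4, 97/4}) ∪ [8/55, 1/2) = {-1/6, -7/58} ∪ [8/55, 1/2)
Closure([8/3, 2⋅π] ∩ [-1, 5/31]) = ∅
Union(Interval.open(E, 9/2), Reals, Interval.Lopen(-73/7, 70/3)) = Interval(-oo, oo)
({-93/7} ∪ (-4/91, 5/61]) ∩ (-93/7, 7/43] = (-4/91, 5/61]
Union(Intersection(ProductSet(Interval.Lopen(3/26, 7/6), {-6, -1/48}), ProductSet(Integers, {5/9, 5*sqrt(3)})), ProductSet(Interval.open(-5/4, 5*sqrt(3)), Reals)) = ProductSet(Interval.open(-5/4, 5*sqrt(3)), Reals)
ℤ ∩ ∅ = ∅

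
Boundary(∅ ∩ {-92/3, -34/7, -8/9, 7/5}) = ∅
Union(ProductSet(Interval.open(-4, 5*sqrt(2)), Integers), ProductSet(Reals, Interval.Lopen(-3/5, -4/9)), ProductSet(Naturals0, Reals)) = Union(ProductSet(Interval.open(-4, 5*sqrt(2)), Integers), ProductSet(Naturals0, Reals), ProductSet(Reals, Interval.Lopen(-3/5, -4/9)))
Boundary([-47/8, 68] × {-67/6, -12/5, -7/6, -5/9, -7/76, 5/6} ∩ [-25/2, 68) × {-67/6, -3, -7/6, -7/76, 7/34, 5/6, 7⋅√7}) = [-47/8, 68] × {-67/6, -7/6, -7/76, 5/6}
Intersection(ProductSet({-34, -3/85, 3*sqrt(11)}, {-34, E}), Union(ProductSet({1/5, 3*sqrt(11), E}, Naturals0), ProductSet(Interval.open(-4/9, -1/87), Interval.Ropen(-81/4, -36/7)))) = EmptySet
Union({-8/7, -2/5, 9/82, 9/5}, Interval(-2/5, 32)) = Union({-8/7}, Interval(-2/5, 32))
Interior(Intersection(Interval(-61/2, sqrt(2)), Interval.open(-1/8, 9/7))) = Interval.open(-1/8, 9/7)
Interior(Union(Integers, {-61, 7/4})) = EmptySet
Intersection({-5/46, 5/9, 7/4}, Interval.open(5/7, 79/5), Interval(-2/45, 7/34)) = EmptySet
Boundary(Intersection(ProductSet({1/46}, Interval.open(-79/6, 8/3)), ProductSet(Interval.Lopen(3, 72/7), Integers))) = EmptySet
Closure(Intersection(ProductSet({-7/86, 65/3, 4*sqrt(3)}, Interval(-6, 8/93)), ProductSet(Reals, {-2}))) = ProductSet({-7/86, 65/3, 4*sqrt(3)}, {-2})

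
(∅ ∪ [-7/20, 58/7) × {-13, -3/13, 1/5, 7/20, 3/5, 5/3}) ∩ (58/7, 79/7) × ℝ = ∅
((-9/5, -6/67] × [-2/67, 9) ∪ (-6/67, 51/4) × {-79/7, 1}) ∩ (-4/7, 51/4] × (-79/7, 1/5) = (-4/7, -6/67] × [-2/67, 1/5)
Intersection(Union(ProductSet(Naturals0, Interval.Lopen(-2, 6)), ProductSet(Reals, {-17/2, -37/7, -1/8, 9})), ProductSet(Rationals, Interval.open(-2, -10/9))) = ProductSet(Naturals0, Interval.open(-2, -10/9))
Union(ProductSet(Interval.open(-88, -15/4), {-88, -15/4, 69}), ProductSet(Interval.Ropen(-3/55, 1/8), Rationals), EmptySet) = Union(ProductSet(Interval.open(-88, -15/4), {-88, -15/4, 69}), ProductSet(Interval.Ropen(-3/55, 1/8), Rationals))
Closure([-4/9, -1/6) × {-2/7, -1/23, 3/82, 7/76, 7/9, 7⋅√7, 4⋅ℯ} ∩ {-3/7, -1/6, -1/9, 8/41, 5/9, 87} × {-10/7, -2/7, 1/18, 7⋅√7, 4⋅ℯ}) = {-3/7} × {-2/7, 7⋅√7, 4⋅ℯ}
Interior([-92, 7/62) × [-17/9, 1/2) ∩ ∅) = ∅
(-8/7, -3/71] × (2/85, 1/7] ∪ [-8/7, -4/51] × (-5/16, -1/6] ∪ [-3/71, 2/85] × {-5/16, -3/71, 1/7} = ([-3/71, 2/85] × {-5/16, -3/71, 1/7}) ∪ ([-8/7, -4/51] × (-5/16, -1/6]) ∪ ((-8/7, -3/71] × (2/85, 1/7])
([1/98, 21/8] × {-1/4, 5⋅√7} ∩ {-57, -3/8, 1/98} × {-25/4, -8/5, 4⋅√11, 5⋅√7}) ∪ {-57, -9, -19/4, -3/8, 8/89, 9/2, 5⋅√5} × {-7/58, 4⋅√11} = ({1/98} × {5⋅√7}) ∪ ({-57, -9, -19/4, -3/8, 8/89, 9/2, 5⋅√5} × {-7/58, 4⋅√11})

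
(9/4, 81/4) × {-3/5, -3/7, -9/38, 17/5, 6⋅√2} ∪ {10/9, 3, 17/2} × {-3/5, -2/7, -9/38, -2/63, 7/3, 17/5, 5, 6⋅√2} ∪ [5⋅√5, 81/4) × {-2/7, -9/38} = ([5⋅√5, 81/4) × {-2/7, -9/38}) ∪ ((9/4, 81/4) × {-3/5, -3/7, -9/38, 17/5, 6⋅√2}) ∪ ({10/9, 3, 17/2} × {-3/5, -2/7, -9/38, -2/63, 7/3, 17/5, 5, 6⋅√2})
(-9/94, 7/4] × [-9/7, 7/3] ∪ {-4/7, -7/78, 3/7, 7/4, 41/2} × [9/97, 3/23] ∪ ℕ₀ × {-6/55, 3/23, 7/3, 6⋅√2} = ((-9/94, 7/4] × [-9/7, 7/3]) ∪ (ℕ₀ × {-6/55, 3/23, 7/3, 6⋅√2}) ∪ ({-4/7, -7/78, 3/7, 7/4, 41/2} × [9/97, 3/23])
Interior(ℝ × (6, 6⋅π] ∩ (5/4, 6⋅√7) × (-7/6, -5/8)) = ∅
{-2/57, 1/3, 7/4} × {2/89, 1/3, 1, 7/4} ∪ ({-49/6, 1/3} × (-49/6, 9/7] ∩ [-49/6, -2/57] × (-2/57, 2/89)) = ({-49/6} × (-2/57, 2/89)) ∪ ({-2/57, 1/3, 7/4} × {2/89, 1/3, 1, 7/4})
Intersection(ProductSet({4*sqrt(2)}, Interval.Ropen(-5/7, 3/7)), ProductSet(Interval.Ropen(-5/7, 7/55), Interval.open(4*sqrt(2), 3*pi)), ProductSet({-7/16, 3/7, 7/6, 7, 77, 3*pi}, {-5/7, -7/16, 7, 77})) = EmptySet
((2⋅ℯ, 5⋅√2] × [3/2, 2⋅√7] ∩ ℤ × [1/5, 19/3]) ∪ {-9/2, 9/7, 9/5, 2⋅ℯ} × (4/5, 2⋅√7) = ({6, 7} × [3/2, 2⋅√7]) ∪ ({-9/2, 9/7, 9/5, 2⋅ℯ} × (4/5, 2⋅√7))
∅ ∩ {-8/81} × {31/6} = ∅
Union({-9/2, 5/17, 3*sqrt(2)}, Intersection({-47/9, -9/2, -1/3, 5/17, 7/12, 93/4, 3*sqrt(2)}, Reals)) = {-47/9, -9/2, -1/3, 5/17, 7/12, 93/4, 3*sqrt(2)}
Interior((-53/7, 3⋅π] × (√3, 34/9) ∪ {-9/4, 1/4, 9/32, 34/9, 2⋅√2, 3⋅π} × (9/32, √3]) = (-53/7, 3⋅π) × (√3, 34/9)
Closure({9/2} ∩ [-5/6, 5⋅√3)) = {9/2}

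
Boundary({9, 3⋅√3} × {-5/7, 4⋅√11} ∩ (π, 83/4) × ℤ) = ∅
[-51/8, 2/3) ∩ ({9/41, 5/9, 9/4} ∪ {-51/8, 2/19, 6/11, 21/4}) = {-51/8, 2/19, 9/41, 6/11, 5/9}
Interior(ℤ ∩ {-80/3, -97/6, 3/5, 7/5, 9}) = ∅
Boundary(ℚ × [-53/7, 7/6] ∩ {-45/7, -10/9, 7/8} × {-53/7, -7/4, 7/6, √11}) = {-45/7, -10/9, 7/8} × {-53/7, -7/4, 7/6}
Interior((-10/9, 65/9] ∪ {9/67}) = (-10/9, 65/9)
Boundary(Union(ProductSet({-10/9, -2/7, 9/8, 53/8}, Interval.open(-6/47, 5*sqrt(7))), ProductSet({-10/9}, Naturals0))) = Union(ProductSet({-10/9}, Naturals0), ProductSet({-10/9, -2/7, 9/8, 53/8}, Interval(-6/47, 5*sqrt(7))))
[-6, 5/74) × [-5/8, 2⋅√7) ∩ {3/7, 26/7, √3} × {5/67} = ∅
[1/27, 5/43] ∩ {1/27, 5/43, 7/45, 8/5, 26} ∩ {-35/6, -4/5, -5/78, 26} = ∅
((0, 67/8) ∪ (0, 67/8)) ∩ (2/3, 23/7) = (2/3, 23/7)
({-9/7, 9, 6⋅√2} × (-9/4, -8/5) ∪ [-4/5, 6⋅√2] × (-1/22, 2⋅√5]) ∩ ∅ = ∅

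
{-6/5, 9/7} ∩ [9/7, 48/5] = {9/7}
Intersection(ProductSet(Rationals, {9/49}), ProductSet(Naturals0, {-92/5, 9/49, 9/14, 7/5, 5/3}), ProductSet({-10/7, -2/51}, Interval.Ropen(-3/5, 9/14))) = EmptySet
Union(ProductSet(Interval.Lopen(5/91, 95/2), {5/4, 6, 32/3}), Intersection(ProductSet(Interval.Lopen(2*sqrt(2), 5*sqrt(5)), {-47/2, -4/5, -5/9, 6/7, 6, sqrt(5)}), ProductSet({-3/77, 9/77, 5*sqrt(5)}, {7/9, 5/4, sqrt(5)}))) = Union(ProductSet({5*sqrt(5)}, {sqrt(5)}), ProductSet(Interval.Lopen(5/91, 95/2), {5/4, 6, 32/3}))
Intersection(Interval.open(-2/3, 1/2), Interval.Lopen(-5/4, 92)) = Interval.open(-2/3, 1/2)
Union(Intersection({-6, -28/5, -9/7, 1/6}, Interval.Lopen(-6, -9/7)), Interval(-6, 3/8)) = Interval(-6, 3/8)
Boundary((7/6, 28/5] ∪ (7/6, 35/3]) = {7/6, 35/3}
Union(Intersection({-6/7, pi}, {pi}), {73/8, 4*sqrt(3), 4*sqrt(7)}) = {73/8, 4*sqrt(3), 4*sqrt(7), pi}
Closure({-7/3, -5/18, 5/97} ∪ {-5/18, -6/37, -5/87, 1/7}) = {-7/3, -5/18, -6/37, -5/87, 5/97, 1/7}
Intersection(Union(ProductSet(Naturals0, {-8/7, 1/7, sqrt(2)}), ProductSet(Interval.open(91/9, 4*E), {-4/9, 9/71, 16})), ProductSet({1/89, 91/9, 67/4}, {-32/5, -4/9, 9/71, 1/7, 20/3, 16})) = EmptySet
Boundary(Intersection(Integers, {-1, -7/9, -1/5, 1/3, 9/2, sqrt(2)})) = {-1}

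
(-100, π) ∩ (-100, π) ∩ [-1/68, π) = [-1/68, π)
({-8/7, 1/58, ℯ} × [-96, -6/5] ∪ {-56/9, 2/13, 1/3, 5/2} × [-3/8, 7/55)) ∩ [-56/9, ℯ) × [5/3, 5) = ∅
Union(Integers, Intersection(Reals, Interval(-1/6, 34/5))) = Union(Integers, Interval(-1/6, 34/5))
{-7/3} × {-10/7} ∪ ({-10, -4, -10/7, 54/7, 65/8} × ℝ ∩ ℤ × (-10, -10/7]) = ({-7/3} × {-10/7}) ∪ ({-10, -4} × (-10, -10/7])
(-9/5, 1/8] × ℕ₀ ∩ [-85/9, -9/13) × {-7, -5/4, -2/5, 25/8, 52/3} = ∅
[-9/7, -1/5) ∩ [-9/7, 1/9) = [-9/7, -1/5)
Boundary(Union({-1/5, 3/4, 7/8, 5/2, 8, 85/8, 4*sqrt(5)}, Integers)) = Union({-1/5, 3/4, 7/8, 5/2, 85/8, 4*sqrt(5)}, Integers)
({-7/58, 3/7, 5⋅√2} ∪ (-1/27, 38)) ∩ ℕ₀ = {0, 1, …, 37}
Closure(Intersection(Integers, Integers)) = Integers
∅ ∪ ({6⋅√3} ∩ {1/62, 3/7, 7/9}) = ∅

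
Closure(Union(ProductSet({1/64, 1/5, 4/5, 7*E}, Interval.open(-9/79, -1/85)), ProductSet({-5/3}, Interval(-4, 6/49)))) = Union(ProductSet({-5/3}, Interval(-4, 6/49)), ProductSet({1/64, 1/5, 4/5, 7*E}, Interval(-9/79, -1/85)))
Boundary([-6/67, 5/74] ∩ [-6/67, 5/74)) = {-6/67, 5/74}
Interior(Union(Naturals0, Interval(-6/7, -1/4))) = Union(Complement(Interval.open(-6/7, -1/4), Complement(Naturals0, Interval.open(-6/7, -1/4))), Complement(Naturals0, Union(Complement(Naturals0, Interval.open(-6/7, -1/4)), {-6/7, -1/4})))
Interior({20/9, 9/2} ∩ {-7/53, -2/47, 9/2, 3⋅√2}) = ∅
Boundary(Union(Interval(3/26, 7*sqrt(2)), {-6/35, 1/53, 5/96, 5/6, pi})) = {-6/35, 1/53, 5/96, 3/26, 7*sqrt(2)}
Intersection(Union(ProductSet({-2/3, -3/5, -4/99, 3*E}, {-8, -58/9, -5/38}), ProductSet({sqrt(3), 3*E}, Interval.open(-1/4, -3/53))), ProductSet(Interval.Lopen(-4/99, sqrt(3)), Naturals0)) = EmptySet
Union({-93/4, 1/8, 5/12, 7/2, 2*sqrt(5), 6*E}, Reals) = Reals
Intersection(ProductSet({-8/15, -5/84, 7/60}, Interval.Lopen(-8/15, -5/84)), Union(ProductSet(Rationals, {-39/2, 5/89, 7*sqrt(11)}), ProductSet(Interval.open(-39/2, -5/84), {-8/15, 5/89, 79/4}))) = EmptySet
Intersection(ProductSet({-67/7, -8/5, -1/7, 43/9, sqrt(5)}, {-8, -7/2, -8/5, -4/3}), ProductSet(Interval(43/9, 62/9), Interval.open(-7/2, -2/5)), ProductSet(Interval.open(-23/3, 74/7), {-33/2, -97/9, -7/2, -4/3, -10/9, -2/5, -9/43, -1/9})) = ProductSet({43/9}, {-4/3})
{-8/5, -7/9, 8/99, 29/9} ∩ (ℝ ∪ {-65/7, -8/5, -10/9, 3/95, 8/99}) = {-8/5, -7/9, 8/99, 29/9}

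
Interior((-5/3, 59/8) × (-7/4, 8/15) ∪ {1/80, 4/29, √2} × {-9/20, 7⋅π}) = (-5/3, 59/8) × (-7/4, 8/15)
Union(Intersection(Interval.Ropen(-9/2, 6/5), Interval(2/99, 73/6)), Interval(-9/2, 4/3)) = Interval(-9/2, 4/3)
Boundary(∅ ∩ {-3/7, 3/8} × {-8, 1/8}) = ∅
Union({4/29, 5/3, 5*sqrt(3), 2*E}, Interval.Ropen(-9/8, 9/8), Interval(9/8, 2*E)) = Union({5*sqrt(3)}, Interval(-9/8, 2*E))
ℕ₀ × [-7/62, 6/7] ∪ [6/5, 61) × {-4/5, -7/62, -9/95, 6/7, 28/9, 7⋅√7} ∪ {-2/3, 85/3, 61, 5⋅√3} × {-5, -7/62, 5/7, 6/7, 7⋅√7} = (ℕ₀ × [-7/62, 6/7]) ∪ ([6/5, 61) × {-4/5, -7/62, -9/95, 6/7, 28/9, 7⋅√7}) ∪ ({-2/3, 85/3, 61, 5⋅√3} × {-5, -7/62, 5/7, 6/7, 7⋅√7})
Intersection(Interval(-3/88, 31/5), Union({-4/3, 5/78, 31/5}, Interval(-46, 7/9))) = Union({31/5}, Interval(-3/88, 7/9))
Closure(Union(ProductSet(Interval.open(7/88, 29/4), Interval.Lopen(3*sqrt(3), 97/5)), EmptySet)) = Union(ProductSet({7/88, 29/4}, Interval(3*sqrt(3), 97/5)), ProductSet(Interval(7/88, 29/4), {97/5, 3*sqrt(3)}), ProductSet(Interval.open(7/88, 29/4), Interval.Lopen(3*sqrt(3), 97/5)))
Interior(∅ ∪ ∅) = ∅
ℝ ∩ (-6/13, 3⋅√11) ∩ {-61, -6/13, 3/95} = {3/95}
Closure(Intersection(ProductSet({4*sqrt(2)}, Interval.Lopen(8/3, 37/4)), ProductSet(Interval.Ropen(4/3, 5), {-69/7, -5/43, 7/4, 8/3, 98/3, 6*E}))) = EmptySet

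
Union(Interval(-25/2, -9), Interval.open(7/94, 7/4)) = Union(Interval(-25/2, -9), Interval.open(7/94, 7/4))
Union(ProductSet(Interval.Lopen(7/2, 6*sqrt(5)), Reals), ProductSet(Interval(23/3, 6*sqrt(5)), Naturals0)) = ProductSet(Interval.Lopen(7/2, 6*sqrt(5)), Reals)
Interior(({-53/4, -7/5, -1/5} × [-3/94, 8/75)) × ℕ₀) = ∅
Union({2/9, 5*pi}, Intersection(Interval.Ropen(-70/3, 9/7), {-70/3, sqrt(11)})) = {-70/3, 2/9, 5*pi}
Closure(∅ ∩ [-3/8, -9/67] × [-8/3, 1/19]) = ∅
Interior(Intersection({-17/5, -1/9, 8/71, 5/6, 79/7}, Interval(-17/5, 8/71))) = EmptySet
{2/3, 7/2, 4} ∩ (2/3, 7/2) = ∅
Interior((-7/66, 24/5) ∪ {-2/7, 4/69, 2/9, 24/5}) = (-7/66, 24/5)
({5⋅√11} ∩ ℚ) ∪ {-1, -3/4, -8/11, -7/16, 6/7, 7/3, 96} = {-1, -3/4, -8/11, -7/16, 6/7, 7/3, 96}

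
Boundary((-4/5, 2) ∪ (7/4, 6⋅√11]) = {-4/5, 6⋅√11}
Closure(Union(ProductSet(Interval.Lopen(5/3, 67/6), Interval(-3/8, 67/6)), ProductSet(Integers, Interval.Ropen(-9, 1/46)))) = Union(ProductSet(Complement(Integers, Interval.open(5/3, 67/6)), Interval(-9, 1/46)), ProductSet(Integers, Interval.Ropen(-9, 1/46)), ProductSet(Interval(5/3, 67/6), Interval(-3/8, 67/6)))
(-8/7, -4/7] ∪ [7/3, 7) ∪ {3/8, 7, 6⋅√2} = (-8/7, -4/7] ∪ {3/8, 6⋅√2} ∪ [7/3, 7]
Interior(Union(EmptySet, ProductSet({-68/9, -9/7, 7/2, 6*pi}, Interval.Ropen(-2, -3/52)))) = EmptySet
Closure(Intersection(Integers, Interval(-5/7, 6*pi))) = Range(0, 19, 1)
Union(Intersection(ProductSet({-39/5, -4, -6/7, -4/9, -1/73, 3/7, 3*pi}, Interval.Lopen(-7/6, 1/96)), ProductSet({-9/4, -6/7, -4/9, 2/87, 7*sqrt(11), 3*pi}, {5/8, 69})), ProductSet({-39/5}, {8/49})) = ProductSet({-39/5}, {8/49})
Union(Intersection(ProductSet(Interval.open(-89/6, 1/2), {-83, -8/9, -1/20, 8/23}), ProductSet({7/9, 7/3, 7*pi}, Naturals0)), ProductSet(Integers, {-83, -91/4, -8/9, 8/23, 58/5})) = ProductSet(Integers, {-83, -91/4, -8/9, 8/23, 58/5})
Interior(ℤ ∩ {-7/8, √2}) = ∅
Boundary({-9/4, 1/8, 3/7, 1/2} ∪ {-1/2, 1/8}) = {-9/4, -1/2, 1/8, 3/7, 1/2}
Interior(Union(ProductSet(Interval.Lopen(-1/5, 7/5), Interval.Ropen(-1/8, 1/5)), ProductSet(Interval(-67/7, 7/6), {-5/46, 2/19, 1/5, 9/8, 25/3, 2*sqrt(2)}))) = ProductSet(Interval.open(-1/5, 7/5), Interval.open(-1/8, 1/5))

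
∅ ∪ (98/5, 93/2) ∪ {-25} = {-25} ∪ (98/5, 93/2)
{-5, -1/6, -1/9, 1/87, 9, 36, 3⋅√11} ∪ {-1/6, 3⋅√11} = {-5, -1/6, -1/9, 1/87, 9, 36, 3⋅√11}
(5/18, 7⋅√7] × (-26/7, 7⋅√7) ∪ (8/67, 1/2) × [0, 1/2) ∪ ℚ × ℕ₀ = (ℚ × ℕ₀) ∪ ((8/67, 1/2) × [0, 1/2)) ∪ ((5/18, 7⋅√7] × (-26/7, 7⋅√7))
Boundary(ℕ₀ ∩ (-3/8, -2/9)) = ∅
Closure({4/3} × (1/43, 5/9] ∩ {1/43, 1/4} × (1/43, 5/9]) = ∅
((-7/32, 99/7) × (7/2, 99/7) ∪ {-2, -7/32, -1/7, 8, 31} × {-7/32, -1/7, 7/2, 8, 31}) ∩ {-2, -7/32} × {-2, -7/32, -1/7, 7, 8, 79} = {-2, -7/32} × {-7/32, -1/7, 8}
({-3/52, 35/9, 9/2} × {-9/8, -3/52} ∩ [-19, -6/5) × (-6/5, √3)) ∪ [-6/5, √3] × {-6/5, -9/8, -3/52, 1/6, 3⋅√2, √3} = [-6/5, √3] × {-6/5, -9/8, -3/52, 1/6, 3⋅√2, √3}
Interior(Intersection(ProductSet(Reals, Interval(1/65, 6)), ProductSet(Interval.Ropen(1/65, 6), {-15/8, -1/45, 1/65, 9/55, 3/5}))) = EmptySet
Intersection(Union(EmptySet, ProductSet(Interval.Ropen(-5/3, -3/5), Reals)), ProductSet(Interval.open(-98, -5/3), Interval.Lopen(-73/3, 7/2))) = EmptySet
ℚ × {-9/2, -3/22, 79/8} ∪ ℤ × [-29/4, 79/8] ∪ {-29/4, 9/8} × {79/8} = (ℚ × {-9/2, -3/22, 79/8}) ∪ (ℤ × [-29/4, 79/8])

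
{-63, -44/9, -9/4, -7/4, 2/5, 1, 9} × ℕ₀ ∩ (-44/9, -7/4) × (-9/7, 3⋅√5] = {-9/4} × {0, 1, …, 6}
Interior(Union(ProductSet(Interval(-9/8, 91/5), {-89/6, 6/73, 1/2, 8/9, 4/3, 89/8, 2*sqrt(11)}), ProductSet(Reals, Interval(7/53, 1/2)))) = ProductSet(Reals, Interval.open(7/53, 1/2))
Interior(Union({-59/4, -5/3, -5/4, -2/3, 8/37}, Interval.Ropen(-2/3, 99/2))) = Interval.open(-2/3, 99/2)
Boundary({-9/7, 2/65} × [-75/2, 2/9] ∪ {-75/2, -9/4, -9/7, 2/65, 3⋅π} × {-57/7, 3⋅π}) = ({-9/7, 2/65} × [-75/2, 2/9]) ∪ ({-75/2, -9/4, -9/7, 2/65, 3⋅π} × {-57/7, 3⋅π})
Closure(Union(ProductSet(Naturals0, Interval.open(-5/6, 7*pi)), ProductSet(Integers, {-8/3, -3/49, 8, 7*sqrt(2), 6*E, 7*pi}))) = Union(ProductSet(Integers, {-8/3, -3/49, 8, 7*sqrt(2), 6*E, 7*pi}), ProductSet(Naturals0, Interval(-5/6, 7*pi)))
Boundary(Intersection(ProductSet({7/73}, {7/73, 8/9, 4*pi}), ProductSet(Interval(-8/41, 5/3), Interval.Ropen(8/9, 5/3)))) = ProductSet({7/73}, {8/9})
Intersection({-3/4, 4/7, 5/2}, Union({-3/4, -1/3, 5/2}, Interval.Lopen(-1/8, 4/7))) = {-3/4, 4/7, 5/2}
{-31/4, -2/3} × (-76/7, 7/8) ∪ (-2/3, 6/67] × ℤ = ((-2/3, 6/67] × ℤ) ∪ ({-31/4, -2/3} × (-76/7, 7/8))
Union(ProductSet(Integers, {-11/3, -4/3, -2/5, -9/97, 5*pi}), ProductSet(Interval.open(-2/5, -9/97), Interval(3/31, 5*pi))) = Union(ProductSet(Integers, {-11/3, -4/3, -2/5, -9/97, 5*pi}), ProductSet(Interval.open(-2/5, -9/97), Interval(3/31, 5*pi)))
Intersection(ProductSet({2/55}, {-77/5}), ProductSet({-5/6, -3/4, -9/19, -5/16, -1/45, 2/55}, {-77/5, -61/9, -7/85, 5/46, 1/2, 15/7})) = ProductSet({2/55}, {-77/5})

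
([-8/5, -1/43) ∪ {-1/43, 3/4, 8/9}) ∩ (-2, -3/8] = [-8/5, -3/8]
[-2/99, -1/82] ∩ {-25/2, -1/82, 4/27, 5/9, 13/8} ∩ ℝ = {-1/82}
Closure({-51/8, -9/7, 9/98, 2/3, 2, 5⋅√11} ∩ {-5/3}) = ∅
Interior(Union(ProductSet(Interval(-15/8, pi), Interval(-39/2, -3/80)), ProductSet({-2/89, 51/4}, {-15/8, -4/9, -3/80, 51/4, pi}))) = ProductSet(Interval.open(-15/8, pi), Interval.open(-39/2, -3/80))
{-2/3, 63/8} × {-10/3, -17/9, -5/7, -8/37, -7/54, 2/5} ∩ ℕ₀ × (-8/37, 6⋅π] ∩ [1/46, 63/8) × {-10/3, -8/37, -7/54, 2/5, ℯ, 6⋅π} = ∅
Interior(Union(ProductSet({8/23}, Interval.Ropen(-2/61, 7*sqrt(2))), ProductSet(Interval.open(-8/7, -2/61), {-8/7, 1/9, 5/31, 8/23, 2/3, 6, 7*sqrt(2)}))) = EmptySet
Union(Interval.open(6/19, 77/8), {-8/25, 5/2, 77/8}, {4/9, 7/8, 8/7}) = Union({-8/25}, Interval.Lopen(6/19, 77/8))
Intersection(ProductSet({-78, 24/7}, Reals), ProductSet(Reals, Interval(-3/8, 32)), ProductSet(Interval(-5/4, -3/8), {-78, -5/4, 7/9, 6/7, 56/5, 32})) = EmptySet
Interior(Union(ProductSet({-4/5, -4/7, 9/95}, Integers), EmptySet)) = EmptySet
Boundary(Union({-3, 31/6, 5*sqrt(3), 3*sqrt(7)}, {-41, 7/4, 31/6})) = {-41, -3, 7/4, 31/6, 5*sqrt(3), 3*sqrt(7)}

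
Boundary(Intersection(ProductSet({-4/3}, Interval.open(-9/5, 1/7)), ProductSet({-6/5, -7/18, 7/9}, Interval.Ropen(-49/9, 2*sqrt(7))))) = EmptySet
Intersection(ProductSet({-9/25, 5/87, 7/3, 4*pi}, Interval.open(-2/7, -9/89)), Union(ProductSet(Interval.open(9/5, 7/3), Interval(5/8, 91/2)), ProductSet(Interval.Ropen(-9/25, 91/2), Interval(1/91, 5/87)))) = EmptySet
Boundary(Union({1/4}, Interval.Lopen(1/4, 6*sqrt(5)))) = {1/4, 6*sqrt(5)}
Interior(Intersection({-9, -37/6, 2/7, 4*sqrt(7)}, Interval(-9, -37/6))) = EmptySet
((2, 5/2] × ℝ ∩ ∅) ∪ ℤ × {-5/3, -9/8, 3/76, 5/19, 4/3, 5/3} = ℤ × {-5/3, -9/8, 3/76, 5/19, 4/3, 5/3}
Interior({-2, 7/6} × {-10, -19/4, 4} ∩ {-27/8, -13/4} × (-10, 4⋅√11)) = ∅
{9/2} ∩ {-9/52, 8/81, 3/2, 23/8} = ∅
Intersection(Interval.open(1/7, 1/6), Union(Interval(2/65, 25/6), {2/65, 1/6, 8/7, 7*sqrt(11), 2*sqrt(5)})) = Interval.open(1/7, 1/6)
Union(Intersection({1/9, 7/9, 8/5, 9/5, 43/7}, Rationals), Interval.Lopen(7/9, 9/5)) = Union({1/9, 43/7}, Interval(7/9, 9/5))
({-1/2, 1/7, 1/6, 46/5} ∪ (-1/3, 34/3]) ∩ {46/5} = {46/5}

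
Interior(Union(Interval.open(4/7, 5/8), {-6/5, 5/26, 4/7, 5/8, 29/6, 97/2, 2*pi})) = Interval.open(4/7, 5/8)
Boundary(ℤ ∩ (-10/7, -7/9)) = {-1}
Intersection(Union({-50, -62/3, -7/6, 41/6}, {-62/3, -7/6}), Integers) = {-50}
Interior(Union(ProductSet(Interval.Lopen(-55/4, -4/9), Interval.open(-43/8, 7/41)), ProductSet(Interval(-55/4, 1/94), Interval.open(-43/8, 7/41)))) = ProductSet(Interval.open(-55/4, 1/94), Interval.open(-43/8, 7/41))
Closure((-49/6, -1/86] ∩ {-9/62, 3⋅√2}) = {-9/62}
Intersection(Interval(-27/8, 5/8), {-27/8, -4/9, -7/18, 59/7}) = {-27/8, -4/9, -7/18}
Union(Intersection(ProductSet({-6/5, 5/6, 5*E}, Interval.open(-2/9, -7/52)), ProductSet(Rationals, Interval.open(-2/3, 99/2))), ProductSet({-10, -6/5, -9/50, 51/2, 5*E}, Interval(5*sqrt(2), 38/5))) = Union(ProductSet({-6/5, 5/6}, Interval.open(-2/9, -7/52)), ProductSet({-10, -6/5, -9/50, 51/2, 5*E}, Interval(5*sqrt(2), 38/5)))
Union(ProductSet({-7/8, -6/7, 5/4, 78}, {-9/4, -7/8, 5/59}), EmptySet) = ProductSet({-7/8, -6/7, 5/4, 78}, {-9/4, -7/8, 5/59})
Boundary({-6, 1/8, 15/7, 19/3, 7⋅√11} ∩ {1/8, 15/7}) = {1/8, 15/7}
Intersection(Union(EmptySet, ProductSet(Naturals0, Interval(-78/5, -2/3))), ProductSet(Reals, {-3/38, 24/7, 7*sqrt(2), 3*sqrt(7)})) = EmptySet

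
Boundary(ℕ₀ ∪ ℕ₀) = ℕ₀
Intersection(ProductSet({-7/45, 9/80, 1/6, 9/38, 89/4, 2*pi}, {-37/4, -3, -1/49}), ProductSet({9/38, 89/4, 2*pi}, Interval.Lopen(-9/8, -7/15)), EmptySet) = EmptySet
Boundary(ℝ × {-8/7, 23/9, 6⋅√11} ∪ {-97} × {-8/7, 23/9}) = ℝ × {-8/7, 23/9, 6⋅√11}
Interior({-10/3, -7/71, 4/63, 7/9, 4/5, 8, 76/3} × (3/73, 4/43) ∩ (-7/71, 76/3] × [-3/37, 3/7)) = ∅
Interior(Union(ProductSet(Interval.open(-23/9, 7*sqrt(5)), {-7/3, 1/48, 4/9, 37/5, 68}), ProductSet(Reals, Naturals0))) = EmptySet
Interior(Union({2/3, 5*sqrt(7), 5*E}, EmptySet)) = EmptySet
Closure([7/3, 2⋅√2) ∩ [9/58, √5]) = ∅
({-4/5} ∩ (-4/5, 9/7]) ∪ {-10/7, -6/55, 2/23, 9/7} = {-10/7, -6/55, 2/23, 9/7}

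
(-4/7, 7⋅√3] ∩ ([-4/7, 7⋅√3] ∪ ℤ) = (-4/7, 7⋅√3] ∪ {0, 1, …, 12}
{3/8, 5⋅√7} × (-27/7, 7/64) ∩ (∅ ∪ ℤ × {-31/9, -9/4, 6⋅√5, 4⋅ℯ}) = ∅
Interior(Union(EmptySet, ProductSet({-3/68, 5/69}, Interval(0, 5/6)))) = EmptySet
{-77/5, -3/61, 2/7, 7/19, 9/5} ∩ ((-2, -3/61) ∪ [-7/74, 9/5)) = {-3/61, 2/7, 7/19}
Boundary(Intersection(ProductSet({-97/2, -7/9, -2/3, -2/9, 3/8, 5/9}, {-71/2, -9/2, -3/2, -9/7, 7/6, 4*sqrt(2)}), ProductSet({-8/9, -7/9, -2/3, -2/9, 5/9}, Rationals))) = ProductSet({-7/9, -2/3, -2/9, 5/9}, {-71/2, -9/2, -3/2, -9/7, 7/6})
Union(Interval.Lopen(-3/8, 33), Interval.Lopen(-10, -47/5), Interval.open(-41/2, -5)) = Union(Interval.open(-41/2, -5), Interval.Lopen(-3/8, 33))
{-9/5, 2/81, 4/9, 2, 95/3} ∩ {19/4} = ∅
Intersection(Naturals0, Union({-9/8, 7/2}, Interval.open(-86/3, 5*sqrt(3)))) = Range(0, 9, 1)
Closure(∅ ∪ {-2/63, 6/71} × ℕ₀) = {-2/63, 6/71} × ℕ₀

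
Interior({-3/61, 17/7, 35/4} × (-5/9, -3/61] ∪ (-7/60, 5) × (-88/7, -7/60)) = (-7/60, 5) × (-88/7, -7/60)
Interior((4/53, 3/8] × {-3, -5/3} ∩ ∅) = ∅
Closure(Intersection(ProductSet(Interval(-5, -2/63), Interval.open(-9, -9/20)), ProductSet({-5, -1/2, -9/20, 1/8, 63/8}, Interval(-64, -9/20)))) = ProductSet({-5, -1/2, -9/20}, Interval(-9, -9/20))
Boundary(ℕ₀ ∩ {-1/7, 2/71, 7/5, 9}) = {9}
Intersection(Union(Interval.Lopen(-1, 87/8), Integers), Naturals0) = Union(Naturals0, Range(0, 11, 1))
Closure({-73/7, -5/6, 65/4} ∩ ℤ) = ∅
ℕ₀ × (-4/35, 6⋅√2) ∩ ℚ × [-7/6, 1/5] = ℕ₀ × (-4/35, 1/5]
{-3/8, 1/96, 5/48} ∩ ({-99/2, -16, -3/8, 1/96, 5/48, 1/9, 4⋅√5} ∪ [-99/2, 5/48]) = {-3/8, 1/96, 5/48}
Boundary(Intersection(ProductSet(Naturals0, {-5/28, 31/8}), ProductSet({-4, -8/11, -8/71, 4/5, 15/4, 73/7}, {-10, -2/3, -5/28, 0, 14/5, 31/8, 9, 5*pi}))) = EmptySet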